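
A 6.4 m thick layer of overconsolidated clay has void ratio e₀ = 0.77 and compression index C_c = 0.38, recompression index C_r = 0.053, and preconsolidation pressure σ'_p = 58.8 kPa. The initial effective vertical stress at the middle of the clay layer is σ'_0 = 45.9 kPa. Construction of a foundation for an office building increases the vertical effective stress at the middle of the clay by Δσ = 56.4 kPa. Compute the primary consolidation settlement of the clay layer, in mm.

Final effective stress: σ'_f = 45.9 + 56.4 = 102.3 kPa.
σ'_f = 102.3 > σ'_p = 58.8 kPa, so the stress path crosses the preconsolidation pressure — recompression up to σ'_p, then virgin compression beyond:
S_c = H/(1+e₀)·[C_r·log₁₀(σ'_p/σ'_0) + C_c·log₁₀(σ'_f/σ'_p)]
    = 6.4/1.77 × [0.053×log₁₀(58.8/45.9) + 0.38×log₁₀(102.3/58.8)]
    = 3.6158 × [0.0057009 + 0.091389] = 0.3511 m

S_c ≈ 351 mm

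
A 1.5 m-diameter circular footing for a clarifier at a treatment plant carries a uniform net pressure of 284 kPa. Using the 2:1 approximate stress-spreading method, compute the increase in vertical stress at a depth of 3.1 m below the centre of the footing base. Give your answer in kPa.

By the 2:1 method the load spreads at 1 horizontal : 2 vertical, so at depth z the loaded area has grown by z in each plan dimension:
Δσ ≈ qD²/(D+z)² = 284×1.5²/(1.5+3.1)² = 30.198 kPa

Δσ_z ≈ 30.2 kPa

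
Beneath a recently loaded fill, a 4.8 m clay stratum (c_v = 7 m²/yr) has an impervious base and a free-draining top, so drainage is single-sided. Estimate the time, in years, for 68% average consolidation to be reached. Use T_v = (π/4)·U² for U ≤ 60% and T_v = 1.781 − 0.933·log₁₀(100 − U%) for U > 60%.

Drainage path length: H_d = H = 4.8 m (single drainage).
U > 60%: T_v = 1.781 − 0.933·log₁₀(100 − 68) = 0.3767.
t = T_v·H_d²/c_v = 0.3767×4.8²/7 = 1.24 years.

t ≈ 1.24 years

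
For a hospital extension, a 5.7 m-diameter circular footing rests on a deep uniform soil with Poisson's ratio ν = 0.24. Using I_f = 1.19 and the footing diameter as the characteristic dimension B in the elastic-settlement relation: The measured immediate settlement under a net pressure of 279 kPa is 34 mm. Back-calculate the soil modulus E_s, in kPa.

E_s ≈ 52500 kPa

S_e = q·B·(1−ν²)/E_s · I_f  ⇒  E_s = q·B·(1−ν²)·I_f / S_e.
E_s = 279 × 5.7 × 0.9424 × 1.19 / 0.034 = 52450 kPa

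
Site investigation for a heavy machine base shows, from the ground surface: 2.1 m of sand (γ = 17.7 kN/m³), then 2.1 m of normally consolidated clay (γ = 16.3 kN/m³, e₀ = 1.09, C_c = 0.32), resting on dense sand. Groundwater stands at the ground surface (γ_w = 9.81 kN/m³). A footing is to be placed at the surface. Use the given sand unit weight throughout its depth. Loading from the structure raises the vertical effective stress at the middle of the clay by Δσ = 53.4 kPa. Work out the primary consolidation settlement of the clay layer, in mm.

S_c ≈ 166 mm

Mid-depth of clay below the ground surface: z = 2.1 + 2.1/2 = 3.15 m.
Total vertical stress at mid-clay: σ_v = 17.7×2.1 + 16.3×1.05 = 54.285 kPa.
Pore pressure: u = 9.81×(3.15 − 0) = 30.902 kPa.
Initial effective stress: σ'_0 = σ_v − u = 54.285 − 30.902 = 23.383 kPa.
Final effective stress: σ'_f = σ'_0 + Δσ = 23.383 + 53.4 = 76.783 kPa.
Normally consolidated clay, so the full stress increment lies on the virgin compression line:
S_c = C_c·H/(1+e₀)·log₁₀(σ'_f/σ'_0) = 0.32×2.1/(1+1.09)×log₁₀(76.783/23.383)
    = 0.32153 × 0.51636 = 0.166 m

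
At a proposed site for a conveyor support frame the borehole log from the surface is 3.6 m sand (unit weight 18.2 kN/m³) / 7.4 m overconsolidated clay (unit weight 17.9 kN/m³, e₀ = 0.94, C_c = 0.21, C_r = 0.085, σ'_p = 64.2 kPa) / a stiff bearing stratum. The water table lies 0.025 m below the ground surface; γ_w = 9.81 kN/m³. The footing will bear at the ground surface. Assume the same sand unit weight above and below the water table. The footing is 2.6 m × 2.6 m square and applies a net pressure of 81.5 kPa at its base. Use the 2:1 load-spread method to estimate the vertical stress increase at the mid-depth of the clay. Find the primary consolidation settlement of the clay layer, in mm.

Mid-depth of clay below the ground surface: z = 3.6 + 7.4/2 = 7.3 m.
Total vertical stress at mid-clay: σ_v = 18.2×3.6 + 17.9×3.7 = 131.75 kPa.
Pore pressure: u = 9.81×(7.3 − 0.025) = 71.368 kPa.
Initial effective stress: σ'_0 = σ_v − u = 131.75 − 71.368 = 60.382 kPa.
Stress increase at mid-clay by the 2:1 spreading method:
Δσ = qBL/((B+z)(L+z)) = 81.5×2.6×2.6/((2.6+7.3)(2.6+7.3)) = 5.6213 kPa
Final effective stress: σ'_f = 60.382 + 5.6213 = 66.003 kPa.
σ'_f = 66.003 > σ'_p = 64.2 kPa, so the stress path crosses the preconsolidation pressure — recompression up to σ'_p, then virgin compression beyond:
S_c = H/(1+e₀)·[C_r·log₁₀(σ'_p/σ'_0) + C_c·log₁₀(σ'_f/σ'_p)]
    = 7.4/1.94 × [0.085×log₁₀(64.2/60.382) + 0.21×log₁₀(66.003/64.2)]
    = 3.8144 × [0.0022633 + 0.002526] = 0.01827 m

S_c ≈ 18.3 mm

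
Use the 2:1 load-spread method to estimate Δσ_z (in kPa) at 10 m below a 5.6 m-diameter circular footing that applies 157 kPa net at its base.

By the 2:1 method the load spreads at 1 horizontal : 2 vertical, so at depth z the loaded area has grown by z in each plan dimension:
Δσ ≈ qD²/(D+z)² = 157×5.6²/(5.6+10)² = 20.231 kPa

Δσ_z ≈ 20.2 kPa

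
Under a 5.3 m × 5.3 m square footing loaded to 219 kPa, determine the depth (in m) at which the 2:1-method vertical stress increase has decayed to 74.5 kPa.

2:1 spreading — at depth z the loaded area has grown by z in each plan dimension:
qB²/(B+z)² = Δσ_z ⇒ z = B(√(q/Δσ_z) − 1) = 5.3×(√(219/74.5) − 1) = 3.787 m

z ≈ 3.79 m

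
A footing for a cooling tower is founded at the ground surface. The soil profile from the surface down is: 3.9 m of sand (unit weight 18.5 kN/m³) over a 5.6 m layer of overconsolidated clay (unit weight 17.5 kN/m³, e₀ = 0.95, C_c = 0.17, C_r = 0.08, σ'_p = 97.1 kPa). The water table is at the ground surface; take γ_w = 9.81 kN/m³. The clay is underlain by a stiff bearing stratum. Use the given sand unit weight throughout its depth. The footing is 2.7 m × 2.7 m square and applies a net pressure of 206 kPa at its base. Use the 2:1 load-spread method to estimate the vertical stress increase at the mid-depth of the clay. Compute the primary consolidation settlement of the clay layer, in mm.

S_c ≈ 26.7 mm

Mid-depth of clay below the ground surface: z = 3.9 + 5.6/2 = 6.7 m.
Total vertical stress at mid-clay: σ_v = 18.5×3.9 + 17.5×2.8 = 121.15 kPa.
Pore pressure: u = 9.81×(6.7 − 0) = 65.727 kPa.
Initial effective stress: σ'_0 = σ_v − u = 121.15 − 65.727 = 55.423 kPa.
Stress increase at mid-clay by the 2:1 spreading method:
Δσ = qBL/((B+z)(L+z)) = 206×2.7×2.7/((2.7+6.7)(2.7+6.7)) = 16.996 kPa
Final effective stress: σ'_f = 55.423 + 16.996 = 72.419 kPa.
σ'_f = 72.419 ≤ σ'_p = 97.1 kPa, so the clay remains overconsolidated and only the recompression index applies:
S_c = C_r·H/(1+e₀)·log₁₀(σ'_f/σ'_0) = 0.08×5.6/1.95×log₁₀(72.419/55.423)
    = 0.22974 × 0.11616 = 0.02669 m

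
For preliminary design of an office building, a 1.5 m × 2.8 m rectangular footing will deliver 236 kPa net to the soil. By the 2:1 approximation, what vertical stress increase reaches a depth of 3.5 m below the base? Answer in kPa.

By the 2:1 method the load spreads at 1 horizontal : 2 vertical, so at depth z the loaded area has grown by z in each plan dimension:
Δσ = qBL/((B+z)(L+z)) = 236×1.5×2.8/((1.5+3.5)(2.8+3.5)) = 31.467 kPa

Δσ_z ≈ 31.5 kPa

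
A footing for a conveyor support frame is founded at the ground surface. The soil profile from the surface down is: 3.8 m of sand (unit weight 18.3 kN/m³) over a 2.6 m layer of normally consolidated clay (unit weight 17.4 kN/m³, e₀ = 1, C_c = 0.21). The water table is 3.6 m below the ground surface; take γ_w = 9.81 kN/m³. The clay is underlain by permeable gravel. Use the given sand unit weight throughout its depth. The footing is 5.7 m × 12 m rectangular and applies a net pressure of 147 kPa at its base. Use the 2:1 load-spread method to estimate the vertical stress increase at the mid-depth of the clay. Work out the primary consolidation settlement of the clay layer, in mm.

Mid-depth of clay below the ground surface: z = 3.8 + 2.6/2 = 5.1 m.
Total vertical stress at mid-clay: σ_v = 18.3×3.8 + 17.4×1.3 = 92.16 kPa.
Pore pressure: u = 9.81×(5.1 − 3.6) = 14.715 kPa.
Initial effective stress: σ'_0 = σ_v − u = 92.16 − 14.715 = 77.445 kPa.
Stress increase at mid-clay by the 2:1 spreading method:
Δσ = qBL/((B+z)(L+z)) = 147×5.7×12/((5.7+5.1)(12+5.1)) = 54.444 kPa
Final effective stress: σ'_f = σ'_0 + Δσ = 77.445 + 54.444 = 131.89 kPa.
Normally consolidated clay, so the full stress increment lies on the virgin compression line:
S_c = C_c·H/(1+e₀)·log₁₀(σ'_f/σ'_0) = 0.21×2.6/(1+1)×log₁₀(131.89/77.445)
    = 0.273 × 0.23122 = 0.06312 m

S_c ≈ 63.1 mm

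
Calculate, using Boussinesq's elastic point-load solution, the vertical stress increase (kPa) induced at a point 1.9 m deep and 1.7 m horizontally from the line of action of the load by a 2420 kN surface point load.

Boussinesq vertical stress below a point load on an elastic half-space:
Δσ_z = 3P/(2πz²) · [1 + (r/z)²]^(−5/2)
r/z = 1.7/1.9 = 0.89474; [1+(r/z)²]^(−5/2) = 0.22987.
Δσ_z = 3×2420/(2π×1.9²) × 0.22987 = 320.07 × 0.22987 = 73.57 kPa

Δσ_z ≈ 73.6 kPa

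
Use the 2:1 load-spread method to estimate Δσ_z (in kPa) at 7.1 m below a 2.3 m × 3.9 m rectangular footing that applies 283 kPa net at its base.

By the 2:1 method the load spreads at 1 horizontal : 2 vertical, so at depth z the loaded area has grown by z in each plan dimension:
Δσ = qBL/((B+z)(L+z)) = 283×2.3×3.9/((2.3+7.1)(3.9+7.1)) = 24.55 kPa

Δσ_z ≈ 24.6 kPa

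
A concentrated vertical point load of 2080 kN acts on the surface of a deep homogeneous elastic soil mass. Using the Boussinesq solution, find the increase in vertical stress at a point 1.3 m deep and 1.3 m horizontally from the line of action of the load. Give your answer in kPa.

Boussinesq vertical stress below a point load on an elastic half-space:
Δσ_z = 3P/(2πz²) · [1 + (r/z)²]^(−5/2)
r/z = 1.3/1.3 = 1; [1+(r/z)²]^(−5/2) = 0.17678.
Δσ_z = 3×2080/(2π×1.3²) × 0.17678 = 587.65 × 0.17678 = 103.9 kPa

Δσ_z ≈ 104 kPa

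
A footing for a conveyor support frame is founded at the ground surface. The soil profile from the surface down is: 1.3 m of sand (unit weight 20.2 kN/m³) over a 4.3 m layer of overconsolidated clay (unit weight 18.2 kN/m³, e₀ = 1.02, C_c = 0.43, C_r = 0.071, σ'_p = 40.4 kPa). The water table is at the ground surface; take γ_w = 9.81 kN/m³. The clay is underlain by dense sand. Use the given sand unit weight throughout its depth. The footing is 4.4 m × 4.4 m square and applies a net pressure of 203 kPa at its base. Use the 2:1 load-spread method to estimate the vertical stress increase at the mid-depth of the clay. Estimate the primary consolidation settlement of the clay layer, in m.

Mid-depth of clay below the ground surface: z = 1.3 + 4.3/2 = 3.45 m.
Total vertical stress at mid-clay: σ_v = 20.2×1.3 + 18.2×2.15 = 65.39 kPa.
Pore pressure: u = 9.81×(3.45 − 0) = 33.845 kPa.
Initial effective stress: σ'_0 = σ_v − u = 65.39 − 33.845 = 31.545 kPa.
Stress increase at mid-clay by the 2:1 spreading method:
Δσ = qBL/((B+z)(L+z)) = 203×4.4×4.4/((4.4+3.45)(4.4+3.45)) = 63.777 kPa
Final effective stress: σ'_f = 31.545 + 63.777 = 95.322 kPa.
σ'_f = 95.322 > σ'_p = 40.4 kPa, so the stress path crosses the preconsolidation pressure — recompression up to σ'_p, then virgin compression beyond:
S_c = H/(1+e₀)·[C_r·log₁₀(σ'_p/σ'_0) + C_c·log₁₀(σ'_f/σ'_p)]
    = 4.3/2.02 × [0.071×log₁₀(40.4/31.545) + 0.43×log₁₀(95.322/40.4)]
    = 2.1287 × [0.007629 + 0.16031] = 0.3575 m

S_c ≈ 0.357 m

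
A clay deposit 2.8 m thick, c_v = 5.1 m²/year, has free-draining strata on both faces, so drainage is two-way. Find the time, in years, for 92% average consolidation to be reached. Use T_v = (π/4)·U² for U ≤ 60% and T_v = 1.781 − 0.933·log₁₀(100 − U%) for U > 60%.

t ≈ 0.361 years

Drainage path length: H_d = H/2 = 1.4 m (double drainage).
U > 60%: T_v = 1.781 − 0.933·log₁₀(100 − 92) = 0.93842.
t = T_v·H_d²/c_v = 0.93842×1.4²/5.1 = 0.3606 years.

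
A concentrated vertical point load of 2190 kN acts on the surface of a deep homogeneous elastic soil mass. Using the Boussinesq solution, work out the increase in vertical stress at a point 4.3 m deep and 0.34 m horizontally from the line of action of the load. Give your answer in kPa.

Δσ_z ≈ 55.7 kPa

Boussinesq vertical stress below a point load on an elastic half-space:
Δσ_z = 3P/(2πz²) · [1 + (r/z)²]^(−5/2)
r/z = 0.34/4.3 = 0.07907; [1+(r/z)²]^(−5/2) = 0.98454.
Δσ_z = 3×2190/(2π×4.3²) × 0.98454 = 56.552 × 0.98454 = 55.68 kPa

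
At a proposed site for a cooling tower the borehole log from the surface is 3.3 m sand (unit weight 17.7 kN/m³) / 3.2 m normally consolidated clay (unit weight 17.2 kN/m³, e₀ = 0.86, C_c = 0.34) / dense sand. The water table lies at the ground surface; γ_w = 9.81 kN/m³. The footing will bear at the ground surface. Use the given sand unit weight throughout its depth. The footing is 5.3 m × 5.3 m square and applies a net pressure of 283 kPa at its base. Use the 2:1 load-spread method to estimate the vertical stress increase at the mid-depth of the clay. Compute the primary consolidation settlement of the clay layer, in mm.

S_c ≈ 281 mm

Mid-depth of clay below the ground surface: z = 3.3 + 3.2/2 = 4.9 m.
Total vertical stress at mid-clay: σ_v = 17.7×3.3 + 17.2×1.6 = 85.93 kPa.
Pore pressure: u = 9.81×(4.9 − 0) = 48.069 kPa.
Initial effective stress: σ'_0 = σ_v − u = 85.93 − 48.069 = 37.861 kPa.
Stress increase at mid-clay by the 2:1 spreading method:
Δσ = qBL/((B+z)(L+z)) = 283×5.3×5.3/((5.3+4.9)(5.3+4.9)) = 76.408 kPa
Final effective stress: σ'_f = σ'_0 + Δσ = 37.861 + 76.408 = 114.27 kPa.
Normally consolidated clay, so the full stress increment lies on the virgin compression line:
S_c = C_c·H/(1+e₀)·log₁₀(σ'_f/σ'_0) = 0.34×3.2/(1+0.86)×log₁₀(114.27/37.861)
    = 0.58495 × 0.47974 = 0.2806 m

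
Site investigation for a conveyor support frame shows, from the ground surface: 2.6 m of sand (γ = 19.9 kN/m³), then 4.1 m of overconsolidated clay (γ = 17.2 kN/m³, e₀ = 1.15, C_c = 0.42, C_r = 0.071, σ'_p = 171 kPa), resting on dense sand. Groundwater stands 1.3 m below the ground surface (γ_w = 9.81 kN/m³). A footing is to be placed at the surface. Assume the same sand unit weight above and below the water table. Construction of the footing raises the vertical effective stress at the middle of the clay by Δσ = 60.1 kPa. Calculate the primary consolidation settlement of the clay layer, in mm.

S_c ≈ 43.9 mm

Mid-depth of clay below the ground surface: z = 2.6 + 4.1/2 = 4.65 m.
Total vertical stress at mid-clay: σ_v = 19.9×2.6 + 17.2×2.05 = 87 kPa.
Pore pressure: u = 9.81×(4.65 − 1.3) = 32.864 kPa.
Initial effective stress: σ'_0 = σ_v − u = 87 − 32.864 = 54.136 kPa.
Final effective stress: σ'_f = 54.136 + 60.1 = 114.24 kPa.
σ'_f = 114.24 ≤ σ'_p = 171 kPa, so the clay remains overconsolidated and only the recompression index applies:
S_c = C_r·H/(1+e₀)·log₁₀(σ'_f/σ'_0) = 0.071×4.1/2.15×log₁₀(114.24/54.136)
    = 0.1354 × 0.32433 = 0.04391 m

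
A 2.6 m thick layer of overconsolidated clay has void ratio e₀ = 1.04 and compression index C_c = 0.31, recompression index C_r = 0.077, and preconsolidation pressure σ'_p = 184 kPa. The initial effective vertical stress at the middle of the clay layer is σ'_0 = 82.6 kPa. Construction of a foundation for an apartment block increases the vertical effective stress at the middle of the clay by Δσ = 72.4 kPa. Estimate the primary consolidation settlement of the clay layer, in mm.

Final effective stress: σ'_f = 82.6 + 72.4 = 155 kPa.
σ'_f = 155 ≤ σ'_p = 184 kPa, so the clay remains overconsolidated and only the recompression index applies:
S_c = C_r·H/(1+e₀)·log₁₀(σ'_f/σ'_0) = 0.077×2.6/2.04×log₁₀(155/82.6)
    = 0.098137 × 0.27335 = 0.02683 m

S_c ≈ 26.8 mm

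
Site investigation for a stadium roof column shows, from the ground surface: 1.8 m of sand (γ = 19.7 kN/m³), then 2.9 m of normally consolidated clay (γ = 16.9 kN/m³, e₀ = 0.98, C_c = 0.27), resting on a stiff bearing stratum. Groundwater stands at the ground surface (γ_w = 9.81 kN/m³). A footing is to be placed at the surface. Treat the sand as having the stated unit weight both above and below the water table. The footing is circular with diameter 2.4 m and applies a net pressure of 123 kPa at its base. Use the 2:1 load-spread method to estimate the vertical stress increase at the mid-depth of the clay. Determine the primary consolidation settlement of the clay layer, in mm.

Mid-depth of clay below the ground surface: z = 1.8 + 2.9/2 = 3.25 m.
Total vertical stress at mid-clay: σ_v = 19.7×1.8 + 16.9×1.45 = 59.965 kPa.
Pore pressure: u = 9.81×(3.25 − 0) = 31.883 kPa.
Initial effective stress: σ'_0 = σ_v − u = 59.965 − 31.883 = 28.082 kPa.
Stress increase at mid-clay by the 2:1 spreading method:
Δσ ≈ qD²/(D+z)² = 123×2.4²/(2.4+3.25)² = 22.194 kPa
Final effective stress: σ'_f = σ'_0 + Δσ = 28.082 + 22.194 = 50.276 kPa.
Normally consolidated clay, so the full stress increment lies on the virgin compression line:
S_c = C_c·H/(1+e₀)·log₁₀(σ'_f/σ'_0) = 0.27×2.9/(1+0.98)×log₁₀(50.276/28.082)
    = 0.39545 × 0.25293 = 0.1 m

S_c ≈ 100 mm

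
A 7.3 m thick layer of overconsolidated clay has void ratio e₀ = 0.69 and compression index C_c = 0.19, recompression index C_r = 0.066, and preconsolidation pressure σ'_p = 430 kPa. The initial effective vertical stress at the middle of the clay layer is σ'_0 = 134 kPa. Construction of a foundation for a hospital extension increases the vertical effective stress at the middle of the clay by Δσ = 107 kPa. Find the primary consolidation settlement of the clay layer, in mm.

S_c ≈ 72.7 mm

Final effective stress: σ'_f = 134 + 107 = 241 kPa.
σ'_f = 241 ≤ σ'_p = 430 kPa, so the clay remains overconsolidated and only the recompression index applies:
S_c = C_r·H/(1+e₀)·log₁₀(σ'_f/σ'_0) = 0.066×7.3/1.69×log₁₀(241/134)
    = 0.28509 × 0.25491 = 0.07267 m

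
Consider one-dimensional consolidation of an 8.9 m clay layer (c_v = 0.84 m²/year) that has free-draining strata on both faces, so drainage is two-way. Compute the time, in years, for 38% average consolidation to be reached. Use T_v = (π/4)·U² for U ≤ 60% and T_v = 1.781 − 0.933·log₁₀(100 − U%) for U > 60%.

Drainage path length: H_d = H/2 = 4.45 m (double drainage).
U ≤ 60%: T_v = (π/4)·U² = (π/4)×0.38² = 0.11341.
t = T_v·H_d²/c_v = 0.11341×4.45²/0.84 = 2.674 years.

t ≈ 2.67 years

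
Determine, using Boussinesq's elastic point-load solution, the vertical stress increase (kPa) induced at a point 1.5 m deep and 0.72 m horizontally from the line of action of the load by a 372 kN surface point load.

Δσ_z ≈ 47 kPa

Boussinesq vertical stress below a point load on an elastic half-space:
Δσ_z = 3P/(2πz²) · [1 + (r/z)²]^(−5/2)
r/z = 0.72/1.5 = 0.48; [1+(r/z)²]^(−5/2) = 0.5955.
Δσ_z = 3×372/(2π×1.5²) × 0.5955 = 78.941 × 0.5955 = 47.01 kPa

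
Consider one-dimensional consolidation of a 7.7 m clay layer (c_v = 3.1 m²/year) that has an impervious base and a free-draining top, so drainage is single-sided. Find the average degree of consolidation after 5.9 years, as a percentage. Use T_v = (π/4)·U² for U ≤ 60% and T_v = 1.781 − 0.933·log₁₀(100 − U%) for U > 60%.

U ≈ 62.1 %

Drainage path length: H_d = H = 7.7 m (single drainage).
T_v = c_v·t/H_d² = 3.1×5.9/7.7² = 0.30848.
T_v = 0.30848 corresponds to the U > 60% branch:
U = 1 − 10^((1.781 − T_v)/0.933)/100 = 0.6213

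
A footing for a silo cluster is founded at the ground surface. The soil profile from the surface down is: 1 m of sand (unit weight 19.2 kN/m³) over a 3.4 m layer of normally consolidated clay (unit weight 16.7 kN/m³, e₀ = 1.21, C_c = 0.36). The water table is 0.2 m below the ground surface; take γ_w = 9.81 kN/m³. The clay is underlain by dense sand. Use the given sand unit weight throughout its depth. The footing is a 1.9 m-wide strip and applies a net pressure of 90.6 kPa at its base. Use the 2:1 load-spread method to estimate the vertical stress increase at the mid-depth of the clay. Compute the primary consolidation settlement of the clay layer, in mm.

Mid-depth of clay below the ground surface: z = 1 + 3.4/2 = 2.7 m.
Total vertical stress at mid-clay: σ_v = 19.2×1 + 16.7×1.7 = 47.59 kPa.
Pore pressure: u = 9.81×(2.7 − 0.2) = 24.525 kPa.
Initial effective stress: σ'_0 = σ_v − u = 47.59 − 24.525 = 23.065 kPa.
Stress increase at mid-clay by the 2:1 spreading method:
Δσ = qB/(B+z) = 90.6×1.9/(1.9+2.7) = 37.422 kPa
Final effective stress: σ'_f = σ'_0 + Δσ = 23.065 + 37.422 = 60.487 kPa.
Normally consolidated clay, so the full stress increment lies on the virgin compression line:
S_c = C_c·H/(1+e₀)·log₁₀(σ'_f/σ'_0) = 0.36×3.4/(1+1.21)×log₁₀(60.487/23.065)
    = 0.55385 × 0.41871 = 0.2319 m

S_c ≈ 232 mm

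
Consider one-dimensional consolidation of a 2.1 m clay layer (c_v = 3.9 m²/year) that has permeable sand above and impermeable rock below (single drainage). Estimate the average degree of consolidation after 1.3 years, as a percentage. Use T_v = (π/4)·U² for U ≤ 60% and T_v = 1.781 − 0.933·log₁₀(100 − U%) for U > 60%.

U ≈ 95.3 %

Drainage path length: H_d = H = 2.1 m (single drainage).
T_v = c_v·t/H_d² = 3.9×1.3/2.1² = 1.1497.
T_v = 1.1497 corresponds to the U > 60% branch:
U = 1 − 10^((1.781 − T_v)/0.933)/100 = 0.9525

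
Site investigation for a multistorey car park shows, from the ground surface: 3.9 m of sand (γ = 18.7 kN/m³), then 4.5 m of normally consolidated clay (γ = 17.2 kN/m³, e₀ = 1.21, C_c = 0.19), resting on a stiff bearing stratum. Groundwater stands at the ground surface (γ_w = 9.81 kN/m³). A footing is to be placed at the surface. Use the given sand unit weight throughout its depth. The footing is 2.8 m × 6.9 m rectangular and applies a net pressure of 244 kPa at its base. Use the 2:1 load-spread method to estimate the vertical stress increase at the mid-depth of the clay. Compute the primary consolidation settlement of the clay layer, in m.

S_c ≈ 0.0975 m

Mid-depth of clay below the ground surface: z = 3.9 + 4.5/2 = 6.15 m.
Total vertical stress at mid-clay: σ_v = 18.7×3.9 + 17.2×2.25 = 111.63 kPa.
Pore pressure: u = 9.81×(6.15 − 0) = 60.332 kPa.
Initial effective stress: σ'_0 = σ_v − u = 111.63 − 60.332 = 51.298 kPa.
Stress increase at mid-clay by the 2:1 spreading method:
Δσ = qBL/((B+z)(L+z)) = 244×2.8×6.9/((2.8+6.15)(6.9+6.15)) = 40.361 kPa
Final effective stress: σ'_f = σ'_0 + Δσ = 51.298 + 40.361 = 91.659 kPa.
Normally consolidated clay, so the full stress increment lies on the virgin compression line:
S_c = C_c·H/(1+e₀)·log₁₀(σ'_f/σ'_0) = 0.19×4.5/(1+1.21)×log₁₀(91.659/51.298)
    = 0.38688 × 0.25207 = 0.09752 m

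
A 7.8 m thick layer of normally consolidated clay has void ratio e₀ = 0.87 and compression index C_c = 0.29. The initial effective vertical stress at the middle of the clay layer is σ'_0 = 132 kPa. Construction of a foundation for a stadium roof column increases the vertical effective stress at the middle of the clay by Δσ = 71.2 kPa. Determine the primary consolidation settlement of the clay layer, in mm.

Final effective stress: σ'_f = σ'_0 + Δσ = 132 + 71.2 = 203.2 kPa.
Normally consolidated clay, so the full stress increment lies on the virgin compression line:
S_c = C_c·H/(1+e₀)·log₁₀(σ'_f/σ'_0) = 0.29×7.8/(1+0.87)×log₁₀(203.2/132)
    = 1.2096 × 0.18735 = 0.2266 m

S_c ≈ 227 mm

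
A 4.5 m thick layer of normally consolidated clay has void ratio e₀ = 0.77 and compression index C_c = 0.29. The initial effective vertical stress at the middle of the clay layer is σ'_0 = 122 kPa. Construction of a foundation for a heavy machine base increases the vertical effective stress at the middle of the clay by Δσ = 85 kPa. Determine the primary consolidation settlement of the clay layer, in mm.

S_c ≈ 169 mm

Final effective stress: σ'_f = σ'_0 + Δσ = 122 + 85 = 207 kPa.
Normally consolidated clay, so the full stress increment lies on the virgin compression line:
S_c = C_c·H/(1+e₀)·log₁₀(σ'_f/σ'_0) = 0.29×4.5/(1+0.77)×log₁₀(207/122)
    = 0.73729 × 0.22961 = 0.1693 m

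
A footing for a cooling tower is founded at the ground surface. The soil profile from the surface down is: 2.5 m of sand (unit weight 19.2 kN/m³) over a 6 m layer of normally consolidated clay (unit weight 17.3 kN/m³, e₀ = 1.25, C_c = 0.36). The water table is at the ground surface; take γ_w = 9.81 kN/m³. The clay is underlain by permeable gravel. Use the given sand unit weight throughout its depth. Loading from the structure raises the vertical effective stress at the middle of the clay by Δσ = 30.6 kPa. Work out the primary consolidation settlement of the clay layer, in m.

Mid-depth of clay below the ground surface: z = 2.5 + 6/2 = 5.5 m.
Total vertical stress at mid-clay: σ_v = 19.2×2.5 + 17.3×3 = 99.9 kPa.
Pore pressure: u = 9.81×(5.5 − 0) = 53.955 kPa.
Initial effective stress: σ'_0 = σ_v − u = 99.9 − 53.955 = 45.945 kPa.
Final effective stress: σ'_f = σ'_0 + Δσ = 45.945 + 30.6 = 76.545 kPa.
Normally consolidated clay, so the full stress increment lies on the virgin compression line:
S_c = C_c·H/(1+e₀)·log₁₀(σ'_f/σ'_0) = 0.36×6/(1+1.25)×log₁₀(76.545/45.945)
    = 0.96 × 0.22168 = 0.2128 m

S_c ≈ 0.213 m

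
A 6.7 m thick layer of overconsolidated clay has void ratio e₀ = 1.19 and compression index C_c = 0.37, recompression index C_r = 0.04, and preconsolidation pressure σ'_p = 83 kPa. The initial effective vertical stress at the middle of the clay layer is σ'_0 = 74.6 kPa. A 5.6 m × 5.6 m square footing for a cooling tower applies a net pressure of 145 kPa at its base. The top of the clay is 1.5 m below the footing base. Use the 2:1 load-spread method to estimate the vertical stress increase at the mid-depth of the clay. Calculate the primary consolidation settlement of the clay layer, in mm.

S_c ≈ 171 mm

Mid-depth of clay below the footing base: z = 1.5 + 6.7/2 = 4.85 m.
Stress increase at mid-clay by the 2:1 spreading method:
Δσ = qBL/((B+z)(L+z)) = 145×5.6×5.6/((5.6+4.85)(5.6+4.85)) = 41.64 kPa
Final effective stress: σ'_f = 74.6 + 41.64 = 116.24 kPa.
σ'_f = 116.24 > σ'_p = 83 kPa, so the stress path crosses the preconsolidation pressure — recompression up to σ'_p, then virgin compression beyond:
S_c = H/(1+e₀)·[C_r·log₁₀(σ'_p/σ'_0) + C_c·log₁₀(σ'_f/σ'_p)]
    = 6.7/2.19 × [0.04×log₁₀(83/74.6) + 0.37×log₁₀(116.24/83)]
    = 3.0594 × [0.0018536 + 0.054123] = 0.1713 m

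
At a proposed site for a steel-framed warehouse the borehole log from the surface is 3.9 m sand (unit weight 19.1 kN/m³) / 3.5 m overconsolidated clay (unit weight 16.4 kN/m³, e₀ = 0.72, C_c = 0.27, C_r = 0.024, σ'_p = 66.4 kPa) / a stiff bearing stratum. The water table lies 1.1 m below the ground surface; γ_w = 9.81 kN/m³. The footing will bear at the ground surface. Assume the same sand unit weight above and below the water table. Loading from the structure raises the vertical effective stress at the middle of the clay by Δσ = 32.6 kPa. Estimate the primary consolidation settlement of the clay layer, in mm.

Mid-depth of clay below the ground surface: z = 3.9 + 3.5/2 = 5.65 m.
Total vertical stress at mid-clay: σ_v = 19.1×3.9 + 16.4×1.75 = 103.19 kPa.
Pore pressure: u = 9.81×(5.65 − 1.1) = 44.636 kPa.
Initial effective stress: σ'_0 = σ_v − u = 103.19 − 44.636 = 58.554 kPa.
Final effective stress: σ'_f = 58.554 + 32.6 = 91.154 kPa.
σ'_f = 91.154 > σ'_p = 66.4 kPa, so the stress path crosses the preconsolidation pressure — recompression up to σ'_p, then virgin compression beyond:
S_c = H/(1+e₀)·[C_r·log₁₀(σ'_p/σ'_0) + C_c·log₁₀(σ'_f/σ'_p)]
    = 3.5/1.72 × [0.024×log₁₀(66.4/58.554) + 0.27×log₁₀(91.154/66.4)]
    = 2.0349 × [0.0013107 + 0.037154] = 0.07827 m

S_c ≈ 78.3 mm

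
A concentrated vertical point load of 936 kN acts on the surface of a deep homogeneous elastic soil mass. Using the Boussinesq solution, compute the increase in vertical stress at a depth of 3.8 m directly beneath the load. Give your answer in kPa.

Boussinesq vertical stress below a point load on an elastic half-space:
Δσ_z = 3P/(2πz²) · [1 + (r/z)²]^(−5/2)
r/z = 0/3.8 = 0; [1+(r/z)²]^(−5/2) = 1.
Δσ_z = 3×936/(2π×3.8²) × 1 = 30.949 × 1 = 30.95 kPa

Δσ_z ≈ 30.9 kPa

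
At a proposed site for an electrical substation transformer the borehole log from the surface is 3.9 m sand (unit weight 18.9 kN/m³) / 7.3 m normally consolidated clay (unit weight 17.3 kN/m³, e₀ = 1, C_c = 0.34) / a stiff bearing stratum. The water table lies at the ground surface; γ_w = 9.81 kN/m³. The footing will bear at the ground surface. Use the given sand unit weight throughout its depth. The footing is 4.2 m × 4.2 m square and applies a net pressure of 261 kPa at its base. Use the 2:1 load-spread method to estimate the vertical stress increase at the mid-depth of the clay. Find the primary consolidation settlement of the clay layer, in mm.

Mid-depth of clay below the ground surface: z = 3.9 + 7.3/2 = 7.55 m.
Total vertical stress at mid-clay: σ_v = 18.9×3.9 + 17.3×3.65 = 136.85 kPa.
Pore pressure: u = 9.81×(7.55 − 0) = 74.066 kPa.
Initial effective stress: σ'_0 = σ_v − u = 136.85 − 74.066 = 62.784 kPa.
Stress increase at mid-clay by the 2:1 spreading method:
Δσ = qBL/((B+z)(L+z)) = 261×4.2×4.2/((4.2+7.55)(4.2+7.55)) = 33.348 kPa
Final effective stress: σ'_f = σ'_0 + Δσ = 62.784 + 33.348 = 96.132 kPa.
Normally consolidated clay, so the full stress increment lies on the virgin compression line:
S_c = C_c·H/(1+e₀)·log₁₀(σ'_f/σ'_0) = 0.34×7.3/(1+1)×log₁₀(96.132/62.784)
    = 1.241 × 0.18502 = 0.2296 m

S_c ≈ 230 mm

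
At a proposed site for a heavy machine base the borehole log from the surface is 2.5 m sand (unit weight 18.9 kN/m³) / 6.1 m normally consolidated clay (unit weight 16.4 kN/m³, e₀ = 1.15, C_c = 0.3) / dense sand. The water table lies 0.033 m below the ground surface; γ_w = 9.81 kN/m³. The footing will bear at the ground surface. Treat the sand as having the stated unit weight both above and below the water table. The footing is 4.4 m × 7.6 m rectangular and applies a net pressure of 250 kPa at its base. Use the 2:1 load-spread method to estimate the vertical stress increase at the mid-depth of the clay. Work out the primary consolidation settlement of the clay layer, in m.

S_c ≈ 0.336 m

Mid-depth of clay below the ground surface: z = 2.5 + 6.1/2 = 5.55 m.
Total vertical stress at mid-clay: σ_v = 18.9×2.5 + 16.4×3.05 = 97.27 kPa.
Pore pressure: u = 9.81×(5.55 − 0.033) = 54.122 kPa.
Initial effective stress: σ'_0 = σ_v − u = 97.27 − 54.122 = 43.148 kPa.
Stress increase at mid-clay by the 2:1 spreading method:
Δσ = qBL/((B+z)(L+z)) = 250×4.4×7.6/((4.4+5.55)(7.6+5.55)) = 63.894 kPa
Final effective stress: σ'_f = σ'_0 + Δσ = 43.148 + 63.894 = 107.04 kPa.
Normally consolidated clay, so the full stress increment lies on the virgin compression line:
S_c = C_c·H/(1+e₀)·log₁₀(σ'_f/σ'_0) = 0.3×6.1/(1+1.15)×log₁₀(107.04/43.148)
    = 0.85116 × 0.39459 = 0.3359 m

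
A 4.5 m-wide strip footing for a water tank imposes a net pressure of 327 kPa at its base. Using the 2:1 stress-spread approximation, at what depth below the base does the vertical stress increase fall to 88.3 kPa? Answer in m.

2:1 spreading — at depth z the loaded area has grown by z in each plan dimension:
qB/(B+z) = Δσ_z ⇒ z = qB/Δσ_z − B = 327×4.5/88.3 − 4.5 = 12.16 m

z ≈ 12.2 m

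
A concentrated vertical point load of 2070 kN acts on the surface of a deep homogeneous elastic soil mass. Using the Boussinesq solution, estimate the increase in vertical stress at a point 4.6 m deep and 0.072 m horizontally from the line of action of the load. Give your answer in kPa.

Δσ_z ≈ 46.7 kPa

Boussinesq vertical stress below a point load on an elastic half-space:
Δσ_z = 3P/(2πz²) · [1 + (r/z)²]^(−5/2)
r/z = 0.072/4.6 = 0.015652; [1+(r/z)²]^(−5/2) = 0.99939.
Δσ_z = 3×2070/(2π×4.6²) × 0.99939 = 46.709 × 0.99939 = 46.68 kPa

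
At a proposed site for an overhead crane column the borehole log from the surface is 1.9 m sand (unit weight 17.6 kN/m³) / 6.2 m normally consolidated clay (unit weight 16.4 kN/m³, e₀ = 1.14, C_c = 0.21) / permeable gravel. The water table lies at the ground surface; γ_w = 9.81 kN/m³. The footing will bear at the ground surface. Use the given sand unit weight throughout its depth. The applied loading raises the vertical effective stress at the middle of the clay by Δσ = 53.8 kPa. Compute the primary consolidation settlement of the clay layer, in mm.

S_c ≈ 245 mm

Mid-depth of clay below the ground surface: z = 1.9 + 6.2/2 = 5 m.
Total vertical stress at mid-clay: σ_v = 17.6×1.9 + 16.4×3.1 = 84.28 kPa.
Pore pressure: u = 9.81×(5 − 0) = 49.05 kPa.
Initial effective stress: σ'_0 = σ_v − u = 84.28 − 49.05 = 35.23 kPa.
Final effective stress: σ'_f = σ'_0 + Δσ = 35.23 + 53.8 = 89.03 kPa.
Normally consolidated clay, so the full stress increment lies on the virgin compression line:
S_c = C_c·H/(1+e₀)·log₁₀(σ'_f/σ'_0) = 0.21×6.2/(1+1.14)×log₁₀(89.03/35.23)
    = 0.60841 × 0.40262 = 0.245 m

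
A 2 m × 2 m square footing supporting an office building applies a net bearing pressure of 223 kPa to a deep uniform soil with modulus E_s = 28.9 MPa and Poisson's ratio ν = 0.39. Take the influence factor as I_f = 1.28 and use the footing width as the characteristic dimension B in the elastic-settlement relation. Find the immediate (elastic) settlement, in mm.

Immediate (elastic) settlement: S_e = q·B·(1−ν²)/E_s · I_f.
E_s = 28.9 MPa = 28900 kPa.
S_e = 223 × 2 × (1 − 0.39²) / 28900 × 1.28
    = 223 × 2 × 0.8479 / 28900 × 1.28
    = 0.01675 m = 16.75 mm

S_e ≈ 16.7 mm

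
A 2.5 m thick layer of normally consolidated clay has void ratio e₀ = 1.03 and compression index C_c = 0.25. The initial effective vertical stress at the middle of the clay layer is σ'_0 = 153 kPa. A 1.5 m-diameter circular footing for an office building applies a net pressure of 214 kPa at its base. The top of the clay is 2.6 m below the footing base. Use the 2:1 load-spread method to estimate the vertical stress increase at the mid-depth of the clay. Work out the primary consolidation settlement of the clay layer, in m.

S_c ≈ 0.0139 m

Mid-depth of clay below the footing base: z = 2.6 + 2.5/2 = 3.85 m.
Stress increase at mid-clay by the 2:1 spreading method:
Δσ ≈ qD²/(D+z)² = 214×1.5²/(1.5+3.85)² = 16.822 kPa
Final effective stress: σ'_f = σ'_0 + Δσ = 153 + 16.822 = 169.82 kPa.
Normally consolidated clay, so the full stress increment lies on the virgin compression line:
S_c = C_c·H/(1+e₀)·log₁₀(σ'_f/σ'_0) = 0.25×2.5/(1+1.03)×log₁₀(169.82/153)
    = 0.30788 × 0.045297 = 0.01395 m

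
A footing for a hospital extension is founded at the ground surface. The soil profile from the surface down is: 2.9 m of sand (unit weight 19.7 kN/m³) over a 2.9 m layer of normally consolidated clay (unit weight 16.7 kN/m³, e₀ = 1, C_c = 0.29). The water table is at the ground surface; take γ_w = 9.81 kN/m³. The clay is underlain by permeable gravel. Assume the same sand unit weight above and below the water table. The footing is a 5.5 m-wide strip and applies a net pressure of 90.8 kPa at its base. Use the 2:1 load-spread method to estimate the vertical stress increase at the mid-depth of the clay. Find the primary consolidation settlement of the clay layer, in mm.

Mid-depth of clay below the ground surface: z = 2.9 + 2.9/2 = 4.35 m.
Total vertical stress at mid-clay: σ_v = 19.7×2.9 + 16.7×1.45 = 81.345 kPa.
Pore pressure: u = 9.81×(4.35 − 0) = 42.673 kPa.
Initial effective stress: σ'_0 = σ_v − u = 81.345 − 42.673 = 38.672 kPa.
Stress increase at mid-clay by the 2:1 spreading method:
Δσ = qB/(B+z) = 90.8×5.5/(5.5+4.35) = 50.701 kPa
Final effective stress: σ'_f = σ'_0 + Δσ = 38.672 + 50.701 = 89.373 kPa.
Normally consolidated clay, so the full stress increment lies on the virgin compression line:
S_c = C_c·H/(1+e₀)·log₁₀(σ'_f/σ'_0) = 0.29×2.9/(1+1)×log₁₀(89.373/38.672)
    = 0.4205 × 0.36381 = 0.153 m

S_c ≈ 153 mm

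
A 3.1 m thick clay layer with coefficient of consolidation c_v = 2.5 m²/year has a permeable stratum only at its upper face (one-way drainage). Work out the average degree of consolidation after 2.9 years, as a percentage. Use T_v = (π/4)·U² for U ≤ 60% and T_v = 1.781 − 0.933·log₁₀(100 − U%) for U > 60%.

U ≈ 87.4 %

Drainage path length: H_d = H = 3.1 m (single drainage).
T_v = c_v·t/H_d² = 2.5×2.9/3.1² = 0.75442.
T_v = 0.75442 corresponds to the U > 60% branch:
U = 1 − 10^((1.781 − T_v)/0.933)/100 = 0.874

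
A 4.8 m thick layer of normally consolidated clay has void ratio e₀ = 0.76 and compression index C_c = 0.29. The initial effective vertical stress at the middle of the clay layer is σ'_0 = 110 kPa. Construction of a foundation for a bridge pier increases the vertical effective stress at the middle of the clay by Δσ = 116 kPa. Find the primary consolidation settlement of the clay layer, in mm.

S_c ≈ 247 mm

Final effective stress: σ'_f = σ'_0 + Δσ = 110 + 116 = 226 kPa.
Normally consolidated clay, so the full stress increment lies on the virgin compression line:
S_c = C_c·H/(1+e₀)·log₁₀(σ'_f/σ'_0) = 0.29×4.8/(1+0.76)×log₁₀(226/110)
    = 0.79091 × 0.31272 = 0.2473 m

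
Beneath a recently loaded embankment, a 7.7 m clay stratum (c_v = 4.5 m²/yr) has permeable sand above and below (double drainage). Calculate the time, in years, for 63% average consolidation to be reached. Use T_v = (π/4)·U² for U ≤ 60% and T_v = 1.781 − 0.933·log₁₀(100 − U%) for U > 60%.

Drainage path length: H_d = H/2 = 3.85 m (double drainage).
U > 60%: T_v = 1.781 − 0.933·log₁₀(100 − 63) = 0.31787.
t = T_v·H_d²/c_v = 0.31787×3.85²/4.5 = 1.047 years.

t ≈ 1.05 years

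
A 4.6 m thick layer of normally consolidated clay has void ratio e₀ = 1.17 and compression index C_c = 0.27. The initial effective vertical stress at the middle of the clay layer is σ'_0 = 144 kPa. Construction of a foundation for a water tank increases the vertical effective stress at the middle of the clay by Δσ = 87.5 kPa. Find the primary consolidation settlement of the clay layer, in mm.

S_c ≈ 118 mm

Final effective stress: σ'_f = σ'_0 + Δσ = 144 + 87.5 = 231.5 kPa.
Normally consolidated clay, so the full stress increment lies on the virgin compression line:
S_c = C_c·H/(1+e₀)·log₁₀(σ'_f/σ'_0) = 0.27×4.6/(1+1.17)×log₁₀(231.5/144)
    = 0.57235 × 0.20619 = 0.118 m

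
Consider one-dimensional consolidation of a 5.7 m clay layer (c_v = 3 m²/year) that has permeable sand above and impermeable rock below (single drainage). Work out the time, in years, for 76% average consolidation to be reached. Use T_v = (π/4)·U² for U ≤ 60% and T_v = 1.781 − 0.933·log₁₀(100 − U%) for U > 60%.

Drainage path length: H_d = H = 5.7 m (single drainage).
U > 60%: T_v = 1.781 − 0.933·log₁₀(100 − 76) = 0.49326.
t = T_v·H_d²/c_v = 0.49326×5.7²/3 = 5.342 years.

t ≈ 5.34 years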